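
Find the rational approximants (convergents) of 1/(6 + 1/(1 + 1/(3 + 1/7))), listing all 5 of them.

0/1, 1/6, 1/7, 4/27, 29/196

Using the convergent recurrence p_i = a_i*p_{i-1} + p_{i-2}, q_i = a_i*q_{i-1} + q_{i-2} with p_{-2}=0, p_{-1}=1, q_{-2}=1, q_{-1}=0:
  i=0: a_0=0, p_0 = 0*1 + 0 = 0, q_0 = 0*0 + 1 = 1.
  i=1: a_1=6, p_1 = 6*0 + 1 = 1, q_1 = 6*1 + 0 = 6.
  i=2: a_2=1, p_2 = 1*1 + 0 = 1, q_2 = 1*6 + 1 = 7.
  i=3: a_3=3, p_3 = 3*1 + 1 = 4, q_3 = 3*7 + 6 = 27.
  i=4: a_4=7, p_4 = 7*4 + 1 = 29, q_4 = 7*27 + 7 = 196.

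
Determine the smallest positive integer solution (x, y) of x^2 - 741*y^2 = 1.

First expand sqrt(741) as a continued fraction. With x_i = (sqrt(741) + m_i)/d_i and (m_0, d_0) = (0, 1): a_0 = floor(sqrt(741)) = 27, since 27^2 = 729 <= 741 < 784 = 28^2.
Iterate m_{i+1} = d_i*a_i - m_i, d_{i+1} = (741 - m_{i+1}^2)/d_i, a_{i+1} = floor((a_0 + m_{i+1})/d_{i+1}):
  m_1 = 1*27 - 0 = 27, d_1 = (741 - 27^2)/1 = 12/1 = 12, a_1 = floor((27 + 27)/12) = 4.
  m_2 = 12*4 - 27 = 21, d_2 = (741 - 21^2)/12 = 300/12 = 25, a_2 = floor((27 + 21)/25) = 1.
  m_3 = 25*1 - 21 = 4, d_3 = (741 - 4^2)/25 = 725/25 = 29, a_3 = floor((27 + 4)/29) = 1.
  m_4 = 29*1 - 4 = 25, d_4 = (741 - 25^2)/29 = 116/29 = 4, a_4 = floor((27 + 25)/4) = 13.
  m_5 = 4*13 - 25 = 27, d_5 = (741 - 27^2)/4 = 12/4 = 3, a_5 = floor((27 + 27)/3) = 18.
  m_6 = 3*18 - 27 = 27, d_6 = (741 - 27^2)/3 = 12/3 = 4, a_6 = floor((27 + 27)/4) = 13.
  m_7 = 4*13 - 27 = 25, d_7 = (741 - 25^2)/4 = 116/4 = 29, a_7 = floor((27 + 25)/29) = 1.
  m_8 = 29*1 - 25 = 4, d_8 = (741 - 4^2)/29 = 725/29 = 25, a_8 = floor((27 + 4)/25) = 1.
  m_9 = 25*1 - 4 = 21, d_9 = (741 - 21^2)/25 = 300/25 = 12, a_9 = floor((27 + 21)/12) = 4.
  m_10 = 12*4 - 21 = 27, d_10 = (741 - 27^2)/12 = 12/12 = 1, a_10 = floor((27 + 27)/1) = 54.
  m_11 = 1*54 - 27 = 27, d_11 = (741 - 27^2)/1 = 12/1 = 12: (m_11, d_11) = (m_1, d_1) = (27, 12), so from here the quotients repeat a_1, ..., a_10; the period length is 10.
So sqrt(741) = [27; (4, 1, 1, 13, 18, 13, 1, 1, 4, 54)] with period length k = 10.
k is even, so the fundamental solution of x^2 - 741y^2 = 1 is (p_{k-1}, q_{k-1}) = (p_9, q_9); compute convergents through index 9.
Convergents (p_i = a_i*p_{i-1} + p_{i-2}, q_i = a_i*q_{i-1} + q_{i-2} with p_{-2}=0, p_{-1}=1, q_{-2}=1, q_{-1}=0):
  i=0: a_0=27, p_0 = 27*1 + 0 = 27, q_0 = 27*0 + 1 = 1.
  i=1: a_1=4, p_1 = 4*27 + 1 = 109, q_1 = 4*1 + 0 = 4.
  i=2: a_2=1, p_2 = 1*109 + 27 = 136, q_2 = 1*4 + 1 = 5.
  i=3: a_3=1, p_3 = 1*136 + 109 = 245, q_3 = 1*5 + 4 = 9.
  i=4: a_4=13, p_4 = 13*245 + 136 = 3321, q_4 = 13*9 + 5 = 122.
  i=5: a_5=18, p_5 = 18*3321 + 245 = 60023, q_5 = 18*122 + 9 = 2205.
  i=6: a_6=13, p_6 = 13*60023 + 3321 = 783620, q_6 = 13*2205 + 122 = 28787.
  i=7: a_7=1, p_7 = 1*783620 + 60023 = 843643, q_7 = 1*28787 + 2205 = 30992.
  i=8: a_8=1, p_8 = 1*843643 + 783620 = 1627263, q_8 = 1*30992 + 28787 = 59779.
  i=9: a_9=4, p_9 = 4*1627263 + 843643 = 7352695, q_9 = 4*59779 + 30992 = 270108.
Check: 7352695^2 - 741*270108^2 = 54062123763025 - 54062123763024 = 1, so (x, y) = (7352695, 270108) solves the equation, and by the theorem it is the least positive solution.

(x, y) = (7352695, 270108)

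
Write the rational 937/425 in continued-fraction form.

Run the Euclidean algorithm on 937 and 425; the successive quotients are the partial quotients a_0, a_1, ... (each step inverts the fractional part left over by the previous one):
  937 = 2*425 + 87, so a_0 = 2.
  425 = 4*87 + 77, so a_1 = 4.
  87 = 1*77 + 10, so a_2 = 1.
  77 = 7*10 + 7, so a_3 = 7.
  10 = 1*7 + 3, so a_4 = 1.
  7 = 2*3 + 1, so a_5 = 2.
  3 = 3*1 + 0, so a_6 = 3.
The remainder reaches 0 after 7 divisions, so the expansion has 7 partial quotients, read off in order.

[2; 4, 1, 7, 1, 2, 3]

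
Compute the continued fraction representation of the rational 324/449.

Run the Euclidean algorithm on 324 and 449; the successive quotients are the partial quotients a_0, a_1, ... (each step inverts the fractional part left over by the previous one):
  324 = 0*449 + 324, so a_0 = 0.
  449 = 1*324 + 125, so a_1 = 1.
  324 = 2*125 + 74, so a_2 = 2.
  125 = 1*74 + 51, so a_3 = 1.
  74 = 1*51 + 23, so a_4 = 1.
  51 = 2*23 + 5, so a_5 = 2.
  23 = 4*5 + 3, so a_6 = 4.
  5 = 1*3 + 2, so a_7 = 1.
  3 = 1*2 + 1, so a_8 = 1.
  2 = 2*1 + 0, so a_9 = 2.
The remainder reaches 0 after 10 divisions, so the expansion has 10 partial quotients, read off in order.

[0; 1, 2, 1, 1, 2, 4, 1, 1, 2]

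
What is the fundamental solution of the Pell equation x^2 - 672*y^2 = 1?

(x, y) = (337, 13)

First expand sqrt(672) as a continued fraction. With x_i = (sqrt(672) + m_i)/d_i and (m_0, d_0) = (0, 1): a_0 = floor(sqrt(672)) = 25, since 25^2 = 625 <= 672 < 676 = 26^2.
Iterate m_{i+1} = d_i*a_i - m_i, d_{i+1} = (672 - m_{i+1}^2)/d_i, a_{i+1} = floor((a_0 + m_{i+1})/d_{i+1}):
  m_1 = 1*25 - 0 = 25, d_1 = (672 - 25^2)/1 = 47/1 = 47, a_1 = floor((25 + 25)/47) = 1.
  m_2 = 47*1 - 25 = 22, d_2 = (672 - 22^2)/47 = 188/47 = 4, a_2 = floor((25 + 22)/4) = 11.
  m_3 = 4*11 - 22 = 22, d_3 = (672 - 22^2)/4 = 188/4 = 47, a_3 = floor((25 + 22)/47) = 1.
  m_4 = 47*1 - 22 = 25, d_4 = (672 - 25^2)/47 = 47/47 = 1, a_4 = floor((25 + 25)/1) = 50.
  m_5 = 1*50 - 25 = 25, d_5 = (672 - 25^2)/1 = 47/1 = 47: (m_5, d_5) = (m_1, d_1) = (25, 47), so from here the quotients repeat a_1, ..., a_4; the period length is 4.
So sqrt(672) = [25; (1, 11, 1, 50)] with period length k = 4.
k is even, so the fundamental solution of x^2 - 672y^2 = 1 is (p_{k-1}, q_{k-1}) = (p_3, q_3); compute convergents through index 3.
Convergents (p_i = a_i*p_{i-1} + p_{i-2}, q_i = a_i*q_{i-1} + q_{i-2} with p_{-2}=0, p_{-1}=1, q_{-2}=1, q_{-1}=0):
  i=0: a_0=25, p_0 = 25*1 + 0 = 25, q_0 = 25*0 + 1 = 1.
  i=1: a_1=1, p_1 = 1*25 + 1 = 26, q_1 = 1*1 + 0 = 1.
  i=2: a_2=11, p_2 = 11*26 + 25 = 311, q_2 = 11*1 + 1 = 12.
  i=3: a_3=1, p_3 = 1*311 + 26 = 337, q_3 = 1*12 + 1 = 13.
Check: 337^2 - 672*13^2 = 113569 - 113568 = 1, so (x, y) = (337, 13) solves the equation, and by the theorem it is the least positive solution.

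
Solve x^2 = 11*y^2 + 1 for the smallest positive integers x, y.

First expand sqrt(11) as a continued fraction. With x_i = (sqrt(11) + m_i)/d_i and (m_0, d_0) = (0, 1): a_0 = floor(sqrt(11)) = 3, since 3^2 = 9 <= 11 < 16 = 4^2.
Iterate m_{i+1} = d_i*a_i - m_i, d_{i+1} = (11 - m_{i+1}^2)/d_i, a_{i+1} = floor((a_0 + m_{i+1})/d_{i+1}):
  m_1 = 1*3 - 0 = 3, d_1 = (11 - 3^2)/1 = 2/1 = 2, a_1 = floor((3 + 3)/2) = 3.
  m_2 = 2*3 - 3 = 3, d_2 = (11 - 3^2)/2 = 2/2 = 1, a_2 = floor((3 + 3)/1) = 6.
  m_3 = 1*6 - 3 = 3, d_3 = (11 - 3^2)/1 = 2/1 = 2: (m_3, d_3) = (m_1, d_1) = (3, 2), so from here the quotients repeat a_1, a_2; the period length is 2.
So sqrt(11) = [3; (3, 6)] with period length k = 2.
k is even, so the fundamental solution of x^2 - 11y^2 = 1 is (p_{k-1}, q_{k-1}) = (p_1, q_1); compute convergents through index 1.
Convergents (p_i = a_i*p_{i-1} + p_{i-2}, q_i = a_i*q_{i-1} + q_{i-2} with p_{-2}=0, p_{-1}=1, q_{-2}=1, q_{-1}=0):
  i=0: a_0=3, p_0 = 3*1 + 0 = 3, q_0 = 3*0 + 1 = 1.
  i=1: a_1=3, p_1 = 3*3 + 1 = 10, q_1 = 3*1 + 0 = 3.
Check: 10^2 - 11*3^2 = 100 - 99 = 1, so (x, y) = (10, 3) solves the equation, and by the theorem it is the least positive solution.

(x, y) = (10, 3)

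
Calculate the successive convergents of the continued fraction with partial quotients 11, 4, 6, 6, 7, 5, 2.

11/1, 45/4, 281/25, 1731/154, 12398/1103, 63721/5669, 139840/12441

Using the convergent recurrence p_i = a_i*p_{i-1} + p_{i-2}, q_i = a_i*q_{i-1} + q_{i-2} with p_{-2}=0, p_{-1}=1, q_{-2}=1, q_{-1}=0:
  i=0: a_0=11, p_0 = 11*1 + 0 = 11, q_0 = 11*0 + 1 = 1.
  i=1: a_1=4, p_1 = 4*11 + 1 = 45, q_1 = 4*1 + 0 = 4.
  i=2: a_2=6, p_2 = 6*45 + 11 = 281, q_2 = 6*4 + 1 = 25.
  i=3: a_3=6, p_3 = 6*281 + 45 = 1731, q_3 = 6*25 + 4 = 154.
  i=4: a_4=7, p_4 = 7*1731 + 281 = 12398, q_4 = 7*154 + 25 = 1103.
  i=5: a_5=5, p_5 = 5*12398 + 1731 = 63721, q_5 = 5*1103 + 154 = 5669.
  i=6: a_6=2, p_6 = 2*63721 + 12398 = 139840, q_6 = 2*5669 + 1103 = 12441.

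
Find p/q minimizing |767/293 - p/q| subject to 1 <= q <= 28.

55/21

Expand x = 767/293 as a continued fraction with the Euclidean algorithm:
  767 = 2*293 + 181, so a_0 = 2.
  293 = 1*181 + 112, so a_1 = 1.
  181 = 1*112 + 69, so a_2 = 1.
  112 = 1*69 + 43, so a_3 = 1.
  69 = 1*43 + 26, so a_4 = 1.
  43 = 1*26 + 17, so a_5 = 1.
  26 = 1*17 + 9, so a_6 = 1.
  17 = 1*9 + 8, so a_7 = 1.
  9 = 1*8 + 1, so a_8 = 1.
  8 = 8*1 + 0, so a_9 = 8.
so x = [2; 1, 1, 1, 1, 1, 1, 1, 1, 8].
Convergents (p_i = a_i*p_{i-1} + p_{i-2}, q_i = a_i*q_{i-1} + q_{i-2} with p_{-2}=0, p_{-1}=1, q_{-2}=1, q_{-1}=0), until the denominator exceeds 28:
  i=0: a_0=2, p_0 = 2*1 + 0 = 2, q_0 = 2*0 + 1 = 1.
  i=1: a_1=1, p_1 = 1*2 + 1 = 3, q_1 = 1*1 + 0 = 1.
  i=2: a_2=1, p_2 = 1*3 + 2 = 5, q_2 = 1*1 + 1 = 2.
  i=3: a_3=1, p_3 = 1*5 + 3 = 8, q_3 = 1*2 + 1 = 3.
  i=4: a_4=1, p_4 = 1*8 + 5 = 13, q_4 = 1*3 + 2 = 5.
  i=5: a_5=1, p_5 = 1*13 + 8 = 21, q_5 = 1*5 + 3 = 8.
  i=6: a_6=1, p_6 = 1*21 + 13 = 34, q_6 = 1*8 + 5 = 13.
  i=7: a_7=1, p_7 = 1*34 + 21 = 55, q_7 = 1*13 + 8 = 21.
  i=8: a_8=1, p_8 = 1*55 + 34 = 89, q_8 = 1*21 + 13 = 34.
q_8 = 34 > 28, so the last convergent with denominator <= 28 is p_7/q_7 = 55/21.
The closest fraction with denominator <= 28 is either p_7/q_7 or the intermediate fraction (k*p_7 + p_6)/(k*q_7 + q_6) with the largest k >= 1 whose denominator stays <= 28; these approach x as k grows, and every other convergent or intermediate fraction in range is farther away.
Largest k: floor((28 - q_6)/q_7) = floor((28 - 13)/21) = 0.
Since k = 0, no intermediate fraction beyond p_7/q_7 has denominator <= 28, so the convergent 55/21 is the closest (its error is |767*21 - 55*293|/(293*21) = 8/6153).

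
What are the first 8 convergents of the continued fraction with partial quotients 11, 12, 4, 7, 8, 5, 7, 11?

Using the convergent recurrence p_i = a_i*p_{i-1} + p_{i-2}, q_i = a_i*q_{i-1} + q_{i-2} with p_{-2}=0, p_{-1}=1, q_{-2}=1, q_{-1}=0:
  i=0: a_0=11, p_0 = 11*1 + 0 = 11, q_0 = 11*0 + 1 = 1.
  i=1: a_1=12, p_1 = 12*11 + 1 = 133, q_1 = 12*1 + 0 = 12.
  i=2: a_2=4, p_2 = 4*133 + 11 = 543, q_2 = 4*12 + 1 = 49.
  i=3: a_3=7, p_3 = 7*543 + 133 = 3934, q_3 = 7*49 + 12 = 355.
  i=4: a_4=8, p_4 = 8*3934 + 543 = 32015, q_4 = 8*355 + 49 = 2889.
  i=5: a_5=5, p_5 = 5*32015 + 3934 = 164009, q_5 = 5*2889 + 355 = 14800.
  i=6: a_6=7, p_6 = 7*164009 + 32015 = 1180078, q_6 = 7*14800 + 2889 = 106489.
  i=7: a_7=11, p_7 = 11*1180078 + 164009 = 13144867, q_7 = 11*106489 + 14800 = 1186179.

11/1, 133/12, 543/49, 3934/355, 32015/2889, 164009/14800, 1180078/106489, 13144867/1186179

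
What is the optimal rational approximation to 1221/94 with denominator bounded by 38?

Expand x = 1221/94 as a continued fraction with the Euclidean algorithm:
  1221 = 12*94 + 93, so a_0 = 12.
  94 = 1*93 + 1, so a_1 = 1.
  93 = 93*1 + 0, so a_2 = 93.
so x = [12; 1, 93].
Convergents (p_i = a_i*p_{i-1} + p_{i-2}, q_i = a_i*q_{i-1} + q_{i-2} with p_{-2}=0, p_{-1}=1, q_{-2}=1, q_{-1}=0), until the denominator exceeds 38:
  i=0: a_0=12, p_0 = 12*1 + 0 = 12, q_0 = 12*0 + 1 = 1.
  i=1: a_1=1, p_1 = 1*12 + 1 = 13, q_1 = 1*1 + 0 = 1.
  i=2: a_2=93, p_2 = 93*13 + 12 = 1221, q_2 = 93*1 + 1 = 94.
q_2 = 94 > 38, so the last convergent with denominator <= 38 is p_1/q_1 = 13/1.
The closest fraction with denominator <= 38 is either p_1/q_1 or the intermediate fraction (k*p_1 + p_0)/(k*q_1 + q_0) with the largest k >= 1 whose denominator stays <= 38; these approach x as k grows, and every other convergent or intermediate fraction in range is farther away.
Largest k: floor((38 - q_0)/q_1) = floor((38 - 1)/1) = 37.
That gives (37*13 + 12)/(37*1 + 1) = 493/38.
Compare the errors: |x - 13/1| = |1221*1 - 13*94|/(94*1) = 1/94, and |x - 493/38| = |1221*38 - 493*94|/(94*38) = 56/3572.
Cross-multiplying, 1*3572 = 3572 < 5264 = 56*94, so 1/94 is smaller: the convergent 13/1 is closer to x than 493/38.

13/1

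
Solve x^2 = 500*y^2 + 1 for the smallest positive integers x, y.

(x, y) = (930249, 41602)

First expand sqrt(500) as a continued fraction. With x_i = (sqrt(500) + m_i)/d_i and (m_0, d_0) = (0, 1): a_0 = floor(sqrt(500)) = 22, since 22^2 = 484 <= 500 < 529 = 23^2.
Iterate m_{i+1} = d_i*a_i - m_i, d_{i+1} = (500 - m_{i+1}^2)/d_i, a_{i+1} = floor((a_0 + m_{i+1})/d_{i+1}):
  m_1 = 1*22 - 0 = 22, d_1 = (500 - 22^2)/1 = 16/1 = 16, a_1 = floor((22 + 22)/16) = 2.
  m_2 = 16*2 - 22 = 10, d_2 = (500 - 10^2)/16 = 400/16 = 25, a_2 = floor((22 + 10)/25) = 1.
  m_3 = 25*1 - 10 = 15, d_3 = (500 - 15^2)/25 = 275/25 = 11, a_3 = floor((22 + 15)/11) = 3.
  m_4 = 11*3 - 15 = 18, d_4 = (500 - 18^2)/11 = 176/11 = 16, a_4 = floor((22 + 18)/16) = 2.
  m_5 = 16*2 - 18 = 14, d_5 = (500 - 14^2)/16 = 304/16 = 19, a_5 = floor((22 + 14)/19) = 1.
  m_6 = 19*1 - 14 = 5, d_6 = (500 - 5^2)/19 = 475/19 = 25, a_6 = floor((22 + 5)/25) = 1.
  m_7 = 25*1 - 5 = 20, d_7 = (500 - 20^2)/25 = 100/25 = 4, a_7 = floor((22 + 20)/4) = 10.
  m_8 = 4*10 - 20 = 20, d_8 = (500 - 20^2)/4 = 100/4 = 25, a_8 = floor((22 + 20)/25) = 1.
  m_9 = 25*1 - 20 = 5, d_9 = (500 - 5^2)/25 = 475/25 = 19, a_9 = floor((22 + 5)/19) = 1.
  m_10 = 19*1 - 5 = 14, d_10 = (500 - 14^2)/19 = 304/19 = 16, a_10 = floor((22 + 14)/16) = 2.
  m_11 = 16*2 - 14 = 18, d_11 = (500 - 18^2)/16 = 176/16 = 11, a_11 = floor((22 + 18)/11) = 3.
  m_12 = 11*3 - 18 = 15, d_12 = (500 - 15^2)/11 = 275/11 = 25, a_12 = floor((22 + 15)/25) = 1.
  m_13 = 25*1 - 15 = 10, d_13 = (500 - 10^2)/25 = 400/25 = 16, a_13 = floor((22 + 10)/16) = 2.
  m_14 = 16*2 - 10 = 22, d_14 = (500 - 22^2)/16 = 16/16 = 1, a_14 = floor((22 + 22)/1) = 44.
  m_15 = 1*44 - 22 = 22, d_15 = (500 - 22^2)/1 = 16/1 = 16: (m_15, d_15) = (m_1, d_1) = (22, 16), so from here the quotients repeat a_1, ..., a_14; the period length is 14.
So sqrt(500) = [22; (2, 1, 3, 2, 1, 1, 10, 1, 1, 2, 3, 1, 2, 44)] with period length k = 14.
k is even, so the fundamental solution of x^2 - 500y^2 = 1 is (p_{k-1}, q_{k-1}) = (p_13, q_13); compute convergents through index 13.
Convergents (p_i = a_i*p_{i-1} + p_{i-2}, q_i = a_i*q_{i-1} + q_{i-2} with p_{-2}=0, p_{-1}=1, q_{-2}=1, q_{-1}=0):
  i=0: a_0=22, p_0 = 22*1 + 0 = 22, q_0 = 22*0 + 1 = 1.
  i=1: a_1=2, p_1 = 2*22 + 1 = 45, q_1 = 2*1 + 0 = 2.
  i=2: a_2=1, p_2 = 1*45 + 22 = 67, q_2 = 1*2 + 1 = 3.
  i=3: a_3=3, p_3 = 3*67 + 45 = 246, q_3 = 3*3 + 2 = 11.
  i=4: a_4=2, p_4 = 2*246 + 67 = 559, q_4 = 2*11 + 3 = 25.
  i=5: a_5=1, p_5 = 1*559 + 246 = 805, q_5 = 1*25 + 11 = 36.
  i=6: a_6=1, p_6 = 1*805 + 559 = 1364, q_6 = 1*36 + 25 = 61.
  i=7: a_7=10, p_7 = 10*1364 + 805 = 14445, q_7 = 10*61 + 36 = 646.
  i=8: a_8=1, p_8 = 1*14445 + 1364 = 15809, q_8 = 1*646 + 61 = 707.
  i=9: a_9=1, p_9 = 1*15809 + 14445 = 30254, q_9 = 1*707 + 646 = 1353.
  i=10: a_10=2, p_10 = 2*30254 + 15809 = 76317, q_10 = 2*1353 + 707 = 3413.
  i=11: a_11=3, p_11 = 3*76317 + 30254 = 259205, q_11 = 3*3413 + 1353 = 11592.
  i=12: a_12=1, p_12 = 1*259205 + 76317 = 335522, q_12 = 1*11592 + 3413 = 15005.
  i=13: a_13=2, p_13 = 2*335522 + 259205 = 930249, q_13 = 2*15005 + 11592 = 41602.
Check: 930249^2 - 500*41602^2 = 865363202001 - 865363202000 = 1, so (x, y) = (930249, 41602) solves the equation, and by the theorem it is the least positive solution.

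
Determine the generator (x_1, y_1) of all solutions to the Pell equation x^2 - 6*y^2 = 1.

(x, y) = (5, 2)

First expand sqrt(6) as a continued fraction. With x_i = (sqrt(6) + m_i)/d_i and (m_0, d_0) = (0, 1): a_0 = floor(sqrt(6)) = 2, since 2^2 = 4 <= 6 < 9 = 3^2.
Iterate m_{i+1} = d_i*a_i - m_i, d_{i+1} = (6 - m_{i+1}^2)/d_i, a_{i+1} = floor((a_0 + m_{i+1})/d_{i+1}):
  m_1 = 1*2 - 0 = 2, d_1 = (6 - 2^2)/1 = 2/1 = 2, a_1 = floor((2 + 2)/2) = 2.
  m_2 = 2*2 - 2 = 2, d_2 = (6 - 2^2)/2 = 2/2 = 1, a_2 = floor((2 + 2)/1) = 4.
  m_3 = 1*4 - 2 = 2, d_3 = (6 - 2^2)/1 = 2/1 = 2: (m_3, d_3) = (m_1, d_1) = (2, 2), so from here the quotients repeat a_1, a_2; the period length is 2.
So sqrt(6) = [2; (2, 4)] with period length k = 2.
k is even, so the fundamental solution of x^2 - 6y^2 = 1 is (p_{k-1}, q_{k-1}) = (p_1, q_1); compute convergents through index 1.
Convergents (p_i = a_i*p_{i-1} + p_{i-2}, q_i = a_i*q_{i-1} + q_{i-2} with p_{-2}=0, p_{-1}=1, q_{-2}=1, q_{-1}=0):
  i=0: a_0=2, p_0 = 2*1 + 0 = 2, q_0 = 2*0 + 1 = 1.
  i=1: a_1=2, p_1 = 2*2 + 1 = 5, q_1 = 2*1 + 0 = 2.
Check: 5^2 - 6*2^2 = 25 - 24 = 1, so (x, y) = (5, 2) solves the equation, and by the theorem it is the least positive solution.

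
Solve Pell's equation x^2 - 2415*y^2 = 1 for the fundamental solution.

(x, y) = (344, 7)

First expand sqrt(2415) as a continued fraction. With x_i = (sqrt(2415) + m_i)/d_i and (m_0, d_0) = (0, 1): a_0 = floor(sqrt(2415)) = 49, since 49^2 = 2401 <= 2415 < 2500 = 50^2.
Iterate m_{i+1} = d_i*a_i - m_i, d_{i+1} = (2415 - m_{i+1}^2)/d_i, a_{i+1} = floor((a_0 + m_{i+1})/d_{i+1}):
  m_1 = 1*49 - 0 = 49, d_1 = (2415 - 49^2)/1 = 14/1 = 14, a_1 = floor((49 + 49)/14) = 7.
  m_2 = 14*7 - 49 = 49, d_2 = (2415 - 49^2)/14 = 14/14 = 1, a_2 = floor((49 + 49)/1) = 98.
  m_3 = 1*98 - 49 = 49, d_3 = (2415 - 49^2)/1 = 14/1 = 14: (m_3, d_3) = (m_1, d_1) = (49, 14), so from here the quotients repeat a_1, a_2; the period length is 2.
So sqrt(2415) = [49; (7, 98)] with period length k = 2.
k is even, so the fundamental solution of x^2 - 2415y^2 = 1 is (p_{k-1}, q_{k-1}) = (p_1, q_1); compute convergents through index 1.
Convergents (p_i = a_i*p_{i-1} + p_{i-2}, q_i = a_i*q_{i-1} + q_{i-2} with p_{-2}=0, p_{-1}=1, q_{-2}=1, q_{-1}=0):
  i=0: a_0=49, p_0 = 49*1 + 0 = 49, q_0 = 49*0 + 1 = 1.
  i=1: a_1=7, p_1 = 7*49 + 1 = 344, q_1 = 7*1 + 0 = 7.
Check: 344^2 - 2415*7^2 = 118336 - 118335 = 1, so (x, y) = (344, 7) solves the equation, and by the theorem it is the least positive solution.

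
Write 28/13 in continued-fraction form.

[2; 6, 2]

Run the Euclidean algorithm on 28 and 13; the successive quotients are the partial quotients a_0, a_1, ... (each step inverts the fractional part left over by the previous one):
  28 = 2*13 + 2, so a_0 = 2.
  13 = 6*2 + 1, so a_1 = 6.
  2 = 2*1 + 0, so a_2 = 2.
The remainder reaches 0 after 3 divisions, so the expansion has 3 partial quotients, read off in order.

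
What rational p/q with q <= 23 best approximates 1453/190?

130/17

Expand x = 1453/190 as a continued fraction with the Euclidean algorithm:
  1453 = 7*190 + 123, so a_0 = 7.
  190 = 1*123 + 67, so a_1 = 1.
  123 = 1*67 + 56, so a_2 = 1.
  67 = 1*56 + 11, so a_3 = 1.
  56 = 5*11 + 1, so a_4 = 5.
  11 = 11*1 + 0, so a_5 = 11.
so x = [7; 1, 1, 1, 5, 11].
Convergents (p_i = a_i*p_{i-1} + p_{i-2}, q_i = a_i*q_{i-1} + q_{i-2} with p_{-2}=0, p_{-1}=1, q_{-2}=1, q_{-1}=0), until the denominator exceeds 23:
  i=0: a_0=7, p_0 = 7*1 + 0 = 7, q_0 = 7*0 + 1 = 1.
  i=1: a_1=1, p_1 = 1*7 + 1 = 8, q_1 = 1*1 + 0 = 1.
  i=2: a_2=1, p_2 = 1*8 + 7 = 15, q_2 = 1*1 + 1 = 2.
  i=3: a_3=1, p_3 = 1*15 + 8 = 23, q_3 = 1*2 + 1 = 3.
  i=4: a_4=5, p_4 = 5*23 + 15 = 130, q_4 = 5*3 + 2 = 17.
  i=5: a_5=11, p_5 = 11*130 + 23 = 1453, q_5 = 11*17 + 3 = 190.
q_5 = 190 > 23, so the last convergent with denominator <= 23 is p_4/q_4 = 130/17.
The closest fraction with denominator <= 23 is either p_4/q_4 or the intermediate fraction (k*p_4 + p_3)/(k*q_4 + q_3) with the largest k >= 1 whose denominator stays <= 23; these approach x as k grows, and every other convergent or intermediate fraction in range is farther away.
Largest k: floor((23 - q_3)/q_4) = floor((23 - 3)/17) = 1.
That gives (1*130 + 23)/(1*17 + 3) = 153/20.
Compare the errors: |x - 130/17| = |1453*17 - 130*190|/(190*17) = 1/3230, and |x - 153/20| = |1453*20 - 153*190|/(190*20) = 10/3800.
Cross-multiplying, 1*3800 = 3800 < 32300 = 10*3230, so 1/3230 is smaller: the convergent 130/17 is closer to x than 153/20.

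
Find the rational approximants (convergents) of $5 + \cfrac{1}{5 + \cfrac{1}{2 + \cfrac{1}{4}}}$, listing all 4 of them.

5/1, 26/5, 57/11, 254/49

Using the convergent recurrence p_i = a_i*p_{i-1} + p_{i-2}, q_i = a_i*q_{i-1} + q_{i-2} with p_{-2}=0, p_{-1}=1, q_{-2}=1, q_{-1}=0:
  i=0: a_0=5, p_0 = 5*1 + 0 = 5, q_0 = 5*0 + 1 = 1.
  i=1: a_1=5, p_1 = 5*5 + 1 = 26, q_1 = 5*1 + 0 = 5.
  i=2: a_2=2, p_2 = 2*26 + 5 = 57, q_2 = 2*5 + 1 = 11.
  i=3: a_3=4, p_3 = 4*57 + 26 = 254, q_3 = 4*11 + 5 = 49.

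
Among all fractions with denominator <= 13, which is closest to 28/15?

15/8

Expand x = 28/15 as a continued fraction with the Euclidean algorithm:
  28 = 1*15 + 13, so a_0 = 1.
  15 = 1*13 + 2, so a_1 = 1.
  13 = 6*2 + 1, so a_2 = 6.
  2 = 2*1 + 0, so a_3 = 2.
so x = [1; 1, 6, 2].
Convergents (p_i = a_i*p_{i-1} + p_{i-2}, q_i = a_i*q_{i-1} + q_{i-2} with p_{-2}=0, p_{-1}=1, q_{-2}=1, q_{-1}=0), until the denominator exceeds 13:
  i=0: a_0=1, p_0 = 1*1 + 0 = 1, q_0 = 1*0 + 1 = 1.
  i=1: a_1=1, p_1 = 1*1 + 1 = 2, q_1 = 1*1 + 0 = 1.
  i=2: a_2=6, p_2 = 6*2 + 1 = 13, q_2 = 6*1 + 1 = 7.
  i=3: a_3=2, p_3 = 2*13 + 2 = 28, q_3 = 2*7 + 1 = 15.
q_3 = 15 > 13, so the last convergent with denominator <= 13 is p_2/q_2 = 13/7.
The closest fraction with denominator <= 13 is either p_2/q_2 or the intermediate fraction (k*p_2 + p_1)/(k*q_2 + q_1) with the largest k >= 1 whose denominator stays <= 13; these approach x as k grows, and every other convergent or intermediate fraction in range is farther away.
Largest k: floor((13 - q_1)/q_2) = floor((13 - 1)/7) = 1.
That gives (1*13 + 2)/(1*7 + 1) = 15/8.
Compare the errors: |x - 13/7| = |28*7 - 13*15|/(15*7) = 1/105, and |x - 15/8| = |28*8 - 15*15|/(15*8) = 1/120.
Cross-multiplying, 1*105 = 105 < 120 = 1*120, so 1/120 is smaller: the intermediate fraction 15/8 is closer to x than 13/7.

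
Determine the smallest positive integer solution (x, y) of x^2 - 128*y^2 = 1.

(x, y) = (577, 51)

First expand sqrt(128) as a continued fraction. With x_i = (sqrt(128) + m_i)/d_i and (m_0, d_0) = (0, 1): a_0 = floor(sqrt(128)) = 11, since 11^2 = 121 <= 128 < 144 = 12^2.
Iterate m_{i+1} = d_i*a_i - m_i, d_{i+1} = (128 - m_{i+1}^2)/d_i, a_{i+1} = floor((a_0 + m_{i+1})/d_{i+1}):
  m_1 = 1*11 - 0 = 11, d_1 = (128 - 11^2)/1 = 7/1 = 7, a_1 = floor((11 + 11)/7) = 3.
  m_2 = 7*3 - 11 = 10, d_2 = (128 - 10^2)/7 = 28/7 = 4, a_2 = floor((11 + 10)/4) = 5.
  m_3 = 4*5 - 10 = 10, d_3 = (128 - 10^2)/4 = 28/4 = 7, a_3 = floor((11 + 10)/7) = 3.
  m_4 = 7*3 - 10 = 11, d_4 = (128 - 11^2)/7 = 7/7 = 1, a_4 = floor((11 + 11)/1) = 22.
  m_5 = 1*22 - 11 = 11, d_5 = (128 - 11^2)/1 = 7/1 = 7: (m_5, d_5) = (m_1, d_1) = (11, 7), so from here the quotients repeat a_1, ..., a_4; the period length is 4.
So sqrt(128) = [11; (3, 5, 3, 22)] with period length k = 4.
k is even, so the fundamental solution of x^2 - 128y^2 = 1 is (p_{k-1}, q_{k-1}) = (p_3, q_3); compute convergents through index 3.
Convergents (p_i = a_i*p_{i-1} + p_{i-2}, q_i = a_i*q_{i-1} + q_{i-2} with p_{-2}=0, p_{-1}=1, q_{-2}=1, q_{-1}=0):
  i=0: a_0=11, p_0 = 11*1 + 0 = 11, q_0 = 11*0 + 1 = 1.
  i=1: a_1=3, p_1 = 3*11 + 1 = 34, q_1 = 3*1 + 0 = 3.
  i=2: a_2=5, p_2 = 5*34 + 11 = 181, q_2 = 5*3 + 1 = 16.
  i=3: a_3=3, p_3 = 3*181 + 34 = 577, q_3 = 3*16 + 3 = 51.
Check: 577^2 - 128*51^2 = 332929 - 332928 = 1, so (x, y) = (577, 51) solves the equation, and by the theorem it is the least positive solution.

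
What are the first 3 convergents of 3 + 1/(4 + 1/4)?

3/1, 13/4, 55/17

Using the convergent recurrence p_i = a_i*p_{i-1} + p_{i-2}, q_i = a_i*q_{i-1} + q_{i-2} with p_{-2}=0, p_{-1}=1, q_{-2}=1, q_{-1}=0:
  i=0: a_0=3, p_0 = 3*1 + 0 = 3, q_0 = 3*0 + 1 = 1.
  i=1: a_1=4, p_1 = 4*3 + 1 = 13, q_1 = 4*1 + 0 = 4.
  i=2: a_2=4, p_2 = 4*13 + 3 = 55, q_2 = 4*4 + 1 = 17.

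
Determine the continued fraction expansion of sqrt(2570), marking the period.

Write x_i = (sqrt(2570) + m_i)/d_i with (m_0, d_0) = (0, 1). a_0 = floor(sqrt(2570)) = 50, since 50^2 = 2500 <= 2570 < 2601 = 51^2.
Iterate m_{i+1} = d_i*a_i - m_i, d_{i+1} = (2570 - m_{i+1}^2)/d_i, a_{i+1} = floor((a_0 + m_{i+1})/d_{i+1}):
  m_1 = 1*50 - 0 = 50, d_1 = (2570 - 50^2)/1 = 70/1 = 70, a_1 = floor((50 + 50)/70) = 1.
  m_2 = 70*1 - 50 = 20, d_2 = (2570 - 20^2)/70 = 2170/70 = 31, a_2 = floor((50 + 20)/31) = 2.
  m_3 = 31*2 - 20 = 42, d_3 = (2570 - 42^2)/31 = 806/31 = 26, a_3 = floor((50 + 42)/26) = 3.
  m_4 = 26*3 - 42 = 36, d_4 = (2570 - 36^2)/26 = 1274/26 = 49, a_4 = floor((50 + 36)/49) = 1.
  m_5 = 49*1 - 36 = 13, d_5 = (2570 - 13^2)/49 = 2401/49 = 49, a_5 = floor((50 + 13)/49) = 1.
  m_6 = 49*1 - 13 = 36, d_6 = (2570 - 36^2)/49 = 1274/49 = 26, a_6 = floor((50 + 36)/26) = 3.
  m_7 = 26*3 - 36 = 42, d_7 = (2570 - 42^2)/26 = 806/26 = 31, a_7 = floor((50 + 42)/31) = 2.
  m_8 = 31*2 - 42 = 20, d_8 = (2570 - 20^2)/31 = 2170/31 = 70, a_8 = floor((50 + 20)/70) = 1.
  m_9 = 70*1 - 20 = 50, d_9 = (2570 - 50^2)/70 = 70/70 = 1, a_9 = floor((50 + 50)/1) = 100.
  m_10 = 1*100 - 50 = 50, d_10 = (2570 - 50^2)/1 = 70/1 = 70: (m_10, d_10) = (m_1, d_1) = (50, 70), so from here the quotients repeat a_1, ..., a_9; the period length is 9.
Hence the expansion of sqrt(2570) is a_0 = 50 followed by the repeating block 1, 2, 3, 1, 1, 3, 2, 1, 100 (period 9).

[50; (1, 2, 3, 1, 1, 3, 2, 1, 100)]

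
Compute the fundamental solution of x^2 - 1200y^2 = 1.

First expand sqrt(1200) as a continued fraction. With x_i = (sqrt(1200) + m_i)/d_i and (m_0, d_0) = (0, 1): a_0 = floor(sqrt(1200)) = 34, since 34^2 = 1156 <= 1200 < 1225 = 35^2.
Iterate m_{i+1} = d_i*a_i - m_i, d_{i+1} = (1200 - m_{i+1}^2)/d_i, a_{i+1} = floor((a_0 + m_{i+1})/d_{i+1}):
  m_1 = 1*34 - 0 = 34, d_1 = (1200 - 34^2)/1 = 44/1 = 44, a_1 = floor((34 + 34)/44) = 1.
  m_2 = 44*1 - 34 = 10, d_2 = (1200 - 10^2)/44 = 1100/44 = 25, a_2 = floor((34 + 10)/25) = 1.
  m_3 = 25*1 - 10 = 15, d_3 = (1200 - 15^2)/25 = 975/25 = 39, a_3 = floor((34 + 15)/39) = 1.
  m_4 = 39*1 - 15 = 24, d_4 = (1200 - 24^2)/39 = 624/39 = 16, a_4 = floor((34 + 24)/16) = 3.
  m_5 = 16*3 - 24 = 24, d_5 = (1200 - 24^2)/16 = 624/16 = 39, a_5 = floor((34 + 24)/39) = 1.
  m_6 = 39*1 - 24 = 15, d_6 = (1200 - 15^2)/39 = 975/39 = 25, a_6 = floor((34 + 15)/25) = 1.
  m_7 = 25*1 - 15 = 10, d_7 = (1200 - 10^2)/25 = 1100/25 = 44, a_7 = floor((34 + 10)/44) = 1.
  m_8 = 44*1 - 10 = 34, d_8 = (1200 - 34^2)/44 = 44/44 = 1, a_8 = floor((34 + 34)/1) = 68.
  m_9 = 1*68 - 34 = 34, d_9 = (1200 - 34^2)/1 = 44/1 = 44: (m_9, d_9) = (m_1, d_1) = (34, 44), so from here the quotients repeat a_1, ..., a_8; the period length is 8.
So sqrt(1200) = [34; (1, 1, 1, 3, 1, 1, 1, 68)] with period length k = 8.
k is even, so the fundamental solution of x^2 - 1200y^2 = 1 is (p_{k-1}, q_{k-1}) = (p_7, q_7); compute convergents through index 7.
Convergents (p_i = a_i*p_{i-1} + p_{i-2}, q_i = a_i*q_{i-1} + q_{i-2} with p_{-2}=0, p_{-1}=1, q_{-2}=1, q_{-1}=0):
  i=0: a_0=34, p_0 = 34*1 + 0 = 34, q_0 = 34*0 + 1 = 1.
  i=1: a_1=1, p_1 = 1*34 + 1 = 35, q_1 = 1*1 + 0 = 1.
  i=2: a_2=1, p_2 = 1*35 + 34 = 69, q_2 = 1*1 + 1 = 2.
  i=3: a_3=1, p_3 = 1*69 + 35 = 104, q_3 = 1*2 + 1 = 3.
  i=4: a_4=3, p_4 = 3*104 + 69 = 381, q_4 = 3*3 + 2 = 11.
  i=5: a_5=1, p_5 = 1*381 + 104 = 485, q_5 = 1*11 + 3 = 14.
  i=6: a_6=1, p_6 = 1*485 + 381 = 866, q_6 = 1*14 + 11 = 25.
  i=7: a_7=1, p_7 = 1*866 + 485 = 1351, q_7 = 1*25 + 14 = 39.
Check: 1351^2 - 1200*39^2 = 1825201 - 1825200 = 1, so (x, y) = (1351, 39) solves the equation, and by the theorem it is the least positive solution.

(x, y) = (1351, 39)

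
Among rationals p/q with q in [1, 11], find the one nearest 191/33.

Expand x = 191/33 as a continued fraction with the Euclidean algorithm:
  191 = 5*33 + 26, so a_0 = 5.
  33 = 1*26 + 7, so a_1 = 1.
  26 = 3*7 + 5, so a_2 = 3.
  7 = 1*5 + 2, so a_3 = 1.
  5 = 2*2 + 1, so a_4 = 2.
  2 = 2*1 + 0, so a_5 = 2.
so x = [5; 1, 3, 1, 2, 2].
Convergents (p_i = a_i*p_{i-1} + p_{i-2}, q_i = a_i*q_{i-1} + q_{i-2} with p_{-2}=0, p_{-1}=1, q_{-2}=1, q_{-1}=0), until the denominator exceeds 11:
  i=0: a_0=5, p_0 = 5*1 + 0 = 5, q_0 = 5*0 + 1 = 1.
  i=1: a_1=1, p_1 = 1*5 + 1 = 6, q_1 = 1*1 + 0 = 1.
  i=2: a_2=3, p_2 = 3*6 + 5 = 23, q_2 = 3*1 + 1 = 4.
  i=3: a_3=1, p_3 = 1*23 + 6 = 29, q_3 = 1*4 + 1 = 5.
  i=4: a_4=2, p_4 = 2*29 + 23 = 81, q_4 = 2*5 + 4 = 14.
q_4 = 14 > 11, so the last convergent with denominator <= 11 is p_3/q_3 = 29/5.
The closest fraction with denominator <= 11 is either p_3/q_3 or the intermediate fraction (k*p_3 + p_2)/(k*q_3 + q_2) with the largest k >= 1 whose denominator stays <= 11; these approach x as k grows, and every other convergent or intermediate fraction in range is farther away.
Largest k: floor((11 - q_2)/q_3) = floor((11 - 4)/5) = 1.
That gives (1*29 + 23)/(1*5 + 4) = 52/9.
Compare the errors: |x - 29/5| = |191*5 - 29*33|/(33*5) = 2/165, and |x - 52/9| = |191*9 - 52*33|/(33*9) = 3/297.
Cross-multiplying, 3*165 = 495 < 594 = 2*297, so 3/297 is smaller: the intermediate fraction 52/9 is closer to x than 29/5.

52/9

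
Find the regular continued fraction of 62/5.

[12; 2, 2]

Run the Euclidean algorithm on 62 and 5; the successive quotients are the partial quotients a_0, a_1, ... (each step inverts the fractional part left over by the previous one):
  62 = 12*5 + 2, so a_0 = 12.
  5 = 2*2 + 1, so a_1 = 2.
  2 = 2*1 + 0, so a_2 = 2.
The remainder reaches 0 after 3 divisions, so the expansion has 3 partial quotients, read off in order.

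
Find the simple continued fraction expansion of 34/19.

Run the Euclidean algorithm on 34 and 19; the successive quotients are the partial quotients a_0, a_1, ... (each step inverts the fractional part left over by the previous one):
  34 = 1*19 + 15, so a_0 = 1.
  19 = 1*15 + 4, so a_1 = 1.
  15 = 3*4 + 3, so a_2 = 3.
  4 = 1*3 + 1, so a_3 = 1.
  3 = 3*1 + 0, so a_4 = 3.
The remainder reaches 0 after 5 divisions, so the expansion has 5 partial quotients, read off in order.

[1; 1, 3, 1, 3]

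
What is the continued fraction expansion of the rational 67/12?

[5; 1, 1, 2, 2]

Run the Euclidean algorithm on 67 and 12; the successive quotients are the partial quotients a_0, a_1, ... (each step inverts the fractional part left over by the previous one):
  67 = 5*12 + 7, so a_0 = 5.
  12 = 1*7 + 5, so a_1 = 1.
  7 = 1*5 + 2, so a_2 = 1.
  5 = 2*2 + 1, so a_3 = 2.
  2 = 2*1 + 0, so a_4 = 2.
The remainder reaches 0 after 5 divisions, so the expansion has 5 partial quotients, read off in order.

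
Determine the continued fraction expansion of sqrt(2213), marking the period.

Write x_i = (sqrt(2213) + m_i)/d_i with (m_0, d_0) = (0, 1). a_0 = floor(sqrt(2213)) = 47, since 47^2 = 2209 <= 2213 < 2304 = 48^2.
Iterate m_{i+1} = d_i*a_i - m_i, d_{i+1} = (2213 - m_{i+1}^2)/d_i, a_{i+1} = floor((a_0 + m_{i+1})/d_{i+1}):
  m_1 = 1*47 - 0 = 47, d_1 = (2213 - 47^2)/1 = 4/1 = 4, a_1 = floor((47 + 47)/4) = 23.
  m_2 = 4*23 - 47 = 45, d_2 = (2213 - 45^2)/4 = 188/4 = 47, a_2 = floor((47 + 45)/47) = 1.
  m_3 = 47*1 - 45 = 2, d_3 = (2213 - 2^2)/47 = 2209/47 = 47, a_3 = floor((47 + 2)/47) = 1.
  m_4 = 47*1 - 2 = 45, d_4 = (2213 - 45^2)/47 = 188/47 = 4, a_4 = floor((47 + 45)/4) = 23.
  m_5 = 4*23 - 45 = 47, d_5 = (2213 - 47^2)/4 = 4/4 = 1, a_5 = floor((47 + 47)/1) = 94.
  m_6 = 1*94 - 47 = 47, d_6 = (2213 - 47^2)/1 = 4/1 = 4: (m_6, d_6) = (m_1, d_1) = (47, 4), so from here the quotients repeat a_1, ..., a_5; the period length is 5.
Hence the expansion of sqrt(2213) is a_0 = 47 followed by the repeating block 23, 1, 1, 23, 94 (period 5).

[47; (23, 1, 1, 23, 94)]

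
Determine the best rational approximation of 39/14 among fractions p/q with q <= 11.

Expand x = 39/14 as a continued fraction with the Euclidean algorithm:
  39 = 2*14 + 11, so a_0 = 2.
  14 = 1*11 + 3, so a_1 = 1.
  11 = 3*3 + 2, so a_2 = 3.
  3 = 1*2 + 1, so a_3 = 1.
  2 = 2*1 + 0, so a_4 = 2.
so x = [2; 1, 3, 1, 2].
Convergents (p_i = a_i*p_{i-1} + p_{i-2}, q_i = a_i*q_{i-1} + q_{i-2} with p_{-2}=0, p_{-1}=1, q_{-2}=1, q_{-1}=0), until the denominator exceeds 11:
  i=0: a_0=2, p_0 = 2*1 + 0 = 2, q_0 = 2*0 + 1 = 1.
  i=1: a_1=1, p_1 = 1*2 + 1 = 3, q_1 = 1*1 + 0 = 1.
  i=2: a_2=3, p_2 = 3*3 + 2 = 11, q_2 = 3*1 + 1 = 4.
  i=3: a_3=1, p_3 = 1*11 + 3 = 14, q_3 = 1*4 + 1 = 5.
  i=4: a_4=2, p_4 = 2*14 + 11 = 39, q_4 = 2*5 + 4 = 14.
q_4 = 14 > 11, so the last convergent with denominator <= 11 is p_3/q_3 = 14/5.
The closest fraction with denominator <= 11 is either p_3/q_3 or the intermediate fraction (k*p_3 + p_2)/(k*q_3 + q_2) with the largest k >= 1 whose denominator stays <= 11; these approach x as k grows, and every other convergent or intermediate fraction in range is farther away.
Largest k: floor((11 - q_2)/q_3) = floor((11 - 4)/5) = 1.
That gives (1*14 + 11)/(1*5 + 4) = 25/9.
Compare the errors: |x - 14/5| = |39*5 - 14*14|/(14*5) = 1/70, and |x - 25/9| = |39*9 - 25*14|/(14*9) = 1/126.
Cross-multiplying, 1*70 = 70 < 126 = 1*126, so 1/126 is smaller: the intermediate fraction 25/9 is closer to x than 14/5.

25/9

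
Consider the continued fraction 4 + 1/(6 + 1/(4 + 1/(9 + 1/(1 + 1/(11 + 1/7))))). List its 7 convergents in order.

Using the convergent recurrence p_i = a_i*p_{i-1} + p_{i-2}, q_i = a_i*q_{i-1} + q_{i-2} with p_{-2}=0, p_{-1}=1, q_{-2}=1, q_{-1}=0:
  i=0: a_0=4, p_0 = 4*1 + 0 = 4, q_0 = 4*0 + 1 = 1.
  i=1: a_1=6, p_1 = 6*4 + 1 = 25, q_1 = 6*1 + 0 = 6.
  i=2: a_2=4, p_2 = 4*25 + 4 = 104, q_2 = 4*6 + 1 = 25.
  i=3: a_3=9, p_3 = 9*104 + 25 = 961, q_3 = 9*25 + 6 = 231.
  i=4: a_4=1, p_4 = 1*961 + 104 = 1065, q_4 = 1*231 + 25 = 256.
  i=5: a_5=11, p_5 = 11*1065 + 961 = 12676, q_5 = 11*256 + 231 = 3047.
  i=6: a_6=7, p_6 = 7*12676 + 1065 = 89797, q_6 = 7*3047 + 256 = 21585.

4/1, 25/6, 104/25, 961/231, 1065/256, 12676/3047, 89797/21585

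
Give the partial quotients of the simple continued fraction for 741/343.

[2; 6, 4, 4, 3]

Run the Euclidean algorithm on 741 and 343; the successive quotients are the partial quotients a_0, a_1, ... (each step inverts the fractional part left over by the previous one):
  741 = 2*343 + 55, so a_0 = 2.
  343 = 6*55 + 13, so a_1 = 6.
  55 = 4*13 + 3, so a_2 = 4.
  13 = 4*3 + 1, so a_3 = 4.
  3 = 3*1 + 0, so a_4 = 3.
The remainder reaches 0 after 5 divisions, so the expansion has 5 partial quotients, read off in order.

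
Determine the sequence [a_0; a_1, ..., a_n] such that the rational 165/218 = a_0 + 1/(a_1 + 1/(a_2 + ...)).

Run the Euclidean algorithm on 165 and 218; the successive quotients are the partial quotients a_0, a_1, ... (each step inverts the fractional part left over by the previous one):
  165 = 0*218 + 165, so a_0 = 0.
  218 = 1*165 + 53, so a_1 = 1.
  165 = 3*53 + 6, so a_2 = 3.
  53 = 8*6 + 5, so a_3 = 8.
  6 = 1*5 + 1, so a_4 = 1.
  5 = 5*1 + 0, so a_5 = 5.
The remainder reaches 0 after 6 divisions, so the expansion has 6 partial quotients, read off in order.

[0; 1, 3, 8, 1, 5]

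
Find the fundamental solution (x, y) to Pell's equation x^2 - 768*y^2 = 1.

First expand sqrt(768) as a continued fraction. With x_i = (sqrt(768) + m_i)/d_i and (m_0, d_0) = (0, 1): a_0 = floor(sqrt(768)) = 27, since 27^2 = 729 <= 768 < 784 = 28^2.
Iterate m_{i+1} = d_i*a_i - m_i, d_{i+1} = (768 - m_{i+1}^2)/d_i, a_{i+1} = floor((a_0 + m_{i+1})/d_{i+1}):
  m_1 = 1*27 - 0 = 27, d_1 = (768 - 27^2)/1 = 39/1 = 39, a_1 = floor((27 + 27)/39) = 1.
  m_2 = 39*1 - 27 = 12, d_2 = (768 - 12^2)/39 = 624/39 = 16, a_2 = floor((27 + 12)/16) = 2.
  m_3 = 16*2 - 12 = 20, d_3 = (768 - 20^2)/16 = 368/16 = 23, a_3 = floor((27 + 20)/23) = 2.
  m_4 = 23*2 - 20 = 26, d_4 = (768 - 26^2)/23 = 92/23 = 4, a_4 = floor((27 + 26)/4) = 13.
  m_5 = 4*13 - 26 = 26, d_5 = (768 - 26^2)/4 = 92/4 = 23, a_5 = floor((27 + 26)/23) = 2.
  m_6 = 23*2 - 26 = 20, d_6 = (768 - 20^2)/23 = 368/23 = 16, a_6 = floor((27 + 20)/16) = 2.
  m_7 = 16*2 - 20 = 12, d_7 = (768 - 12^2)/16 = 624/16 = 39, a_7 = floor((27 + 12)/39) = 1.
  m_8 = 39*1 - 12 = 27, d_8 = (768 - 27^2)/39 = 39/39 = 1, a_8 = floor((27 + 27)/1) = 54.
  m_9 = 1*54 - 27 = 27, d_9 = (768 - 27^2)/1 = 39/1 = 39: (m_9, d_9) = (m_1, d_1) = (27, 39), so from here the quotients repeat a_1, ..., a_8; the period length is 8.
So sqrt(768) = [27; (1, 2, 2, 13, 2, 2, 1, 54)] with period length k = 8.
k is even, so the fundamental solution of x^2 - 768y^2 = 1 is (p_{k-1}, q_{k-1}) = (p_7, q_7); compute convergents through index 7.
Convergents (p_i = a_i*p_{i-1} + p_{i-2}, q_i = a_i*q_{i-1} + q_{i-2} with p_{-2}=0, p_{-1}=1, q_{-2}=1, q_{-1}=0):
  i=0: a_0=27, p_0 = 27*1 + 0 = 27, q_0 = 27*0 + 1 = 1.
  i=1: a_1=1, p_1 = 1*27 + 1 = 28, q_1 = 1*1 + 0 = 1.
  i=2: a_2=2, p_2 = 2*28 + 27 = 83, q_2 = 2*1 + 1 = 3.
  i=3: a_3=2, p_3 = 2*83 + 28 = 194, q_3 = 2*3 + 1 = 7.
  i=4: a_4=13, p_4 = 13*194 + 83 = 2605, q_4 = 13*7 + 3 = 94.
  i=5: a_5=2, p_5 = 2*2605 + 194 = 5404, q_5 = 2*94 + 7 = 195.
  i=6: a_6=2, p_6 = 2*5404 + 2605 = 13413, q_6 = 2*195 + 94 = 484.
  i=7: a_7=1, p_7 = 1*13413 + 5404 = 18817, q_7 = 1*484 + 195 = 679.
Check: 18817^2 - 768*679^2 = 354079489 - 354079488 = 1, so (x, y) = (18817, 679) solves the equation, and by the theorem it is the least positive solution.

(x, y) = (18817, 679)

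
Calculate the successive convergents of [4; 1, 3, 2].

Using the convergent recurrence p_i = a_i*p_{i-1} + p_{i-2}, q_i = a_i*q_{i-1} + q_{i-2} with p_{-2}=0, p_{-1}=1, q_{-2}=1, q_{-1}=0:
  i=0: a_0=4, p_0 = 4*1 + 0 = 4, q_0 = 4*0 + 1 = 1.
  i=1: a_1=1, p_1 = 1*4 + 1 = 5, q_1 = 1*1 + 0 = 1.
  i=2: a_2=3, p_2 = 3*5 + 4 = 19, q_2 = 3*1 + 1 = 4.
  i=3: a_3=2, p_3 = 2*19 + 5 = 43, q_3 = 2*4 + 1 = 9.

4/1, 5/1, 19/4, 43/9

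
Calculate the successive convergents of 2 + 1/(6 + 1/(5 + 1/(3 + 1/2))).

Using the convergent recurrence p_i = a_i*p_{i-1} + p_{i-2}, q_i = a_i*q_{i-1} + q_{i-2} with p_{-2}=0, p_{-1}=1, q_{-2}=1, q_{-1}=0:
  i=0: a_0=2, p_0 = 2*1 + 0 = 2, q_0 = 2*0 + 1 = 1.
  i=1: a_1=6, p_1 = 6*2 + 1 = 13, q_1 = 6*1 + 0 = 6.
  i=2: a_2=5, p_2 = 5*13 + 2 = 67, q_2 = 5*6 + 1 = 31.
  i=3: a_3=3, p_3 = 3*67 + 13 = 214, q_3 = 3*31 + 6 = 99.
  i=4: a_4=2, p_4 = 2*214 + 67 = 495, q_4 = 2*99 + 31 = 229.

2/1, 13/6, 67/31, 214/99, 495/229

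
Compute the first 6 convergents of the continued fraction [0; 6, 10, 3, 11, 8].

Using the convergent recurrence p_i = a_i*p_{i-1} + p_{i-2}, q_i = a_i*q_{i-1} + q_{i-2} with p_{-2}=0, p_{-1}=1, q_{-2}=1, q_{-1}=0:
  i=0: a_0=0, p_0 = 0*1 + 0 = 0, q_0 = 0*0 + 1 = 1.
  i=1: a_1=6, p_1 = 6*0 + 1 = 1, q_1 = 6*1 + 0 = 6.
  i=2: a_2=10, p_2 = 10*1 + 0 = 10, q_2 = 10*6 + 1 = 61.
  i=3: a_3=3, p_3 = 3*10 + 1 = 31, q_3 = 3*61 + 6 = 189.
  i=4: a_4=11, p_4 = 11*31 + 10 = 351, q_4 = 11*189 + 61 = 2140.
  i=5: a_5=8, p_5 = 8*351 + 31 = 2839, q_5 = 8*2140 + 189 = 17309.

0/1, 1/6, 10/61, 31/189, 351/2140, 2839/17309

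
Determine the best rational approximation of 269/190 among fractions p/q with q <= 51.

17/12

Expand x = 269/190 as a continued fraction with the Euclidean algorithm:
  269 = 1*190 + 79, so a_0 = 1.
  190 = 2*79 + 32, so a_1 = 2.
  79 = 2*32 + 15, so a_2 = 2.
  32 = 2*15 + 2, so a_3 = 2.
  15 = 7*2 + 1, so a_4 = 7.
  2 = 2*1 + 0, so a_5 = 2.
so x = [1; 2, 2, 2, 7, 2].
Convergents (p_i = a_i*p_{i-1} + p_{i-2}, q_i = a_i*q_{i-1} + q_{i-2} with p_{-2}=0, p_{-1}=1, q_{-2}=1, q_{-1}=0), until the denominator exceeds 51:
  i=0: a_0=1, p_0 = 1*1 + 0 = 1, q_0 = 1*0 + 1 = 1.
  i=1: a_1=2, p_1 = 2*1 + 1 = 3, q_1 = 2*1 + 0 = 2.
  i=2: a_2=2, p_2 = 2*3 + 1 = 7, q_2 = 2*2 + 1 = 5.
  i=3: a_3=2, p_3 = 2*7 + 3 = 17, q_3 = 2*5 + 2 = 12.
  i=4: a_4=7, p_4 = 7*17 + 7 = 126, q_4 = 7*12 + 5 = 89.
q_4 = 89 > 51, so the last convergent with denominator <= 51 is p_3/q_3 = 17/12.
The closest fraction with denominator <= 51 is either p_3/q_3 or the intermediate fraction (k*p_3 + p_2)/(k*q_3 + q_2) with the largest k >= 1 whose denominator stays <= 51; these approach x as k grows, and every other convergent or intermediate fraction in range is farther away.
Largest k: floor((51 - q_2)/q_3) = floor((51 - 5)/12) = 3.
That gives (3*17 + 7)/(3*12 + 5) = 58/41.
Compare the errors: |x - 17/12| = |269*12 - 17*190|/(190*12) = 2/2280, and |x - 58/41| = |269*41 - 58*190|/(190*41) = 9/7790.
Cross-multiplying, 2*7790 = 15580 < 20520 = 9*2280, so 2/2280 is smaller: the convergent 17/12 is closer to x than 58/41.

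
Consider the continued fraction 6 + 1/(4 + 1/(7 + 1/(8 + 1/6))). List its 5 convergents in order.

6/1, 25/4, 181/29, 1473/236, 9019/1445

Using the convergent recurrence p_i = a_i*p_{i-1} + p_{i-2}, q_i = a_i*q_{i-1} + q_{i-2} with p_{-2}=0, p_{-1}=1, q_{-2}=1, q_{-1}=0:
  i=0: a_0=6, p_0 = 6*1 + 0 = 6, q_0 = 6*0 + 1 = 1.
  i=1: a_1=4, p_1 = 4*6 + 1 = 25, q_1 = 4*1 + 0 = 4.
  i=2: a_2=7, p_2 = 7*25 + 6 = 181, q_2 = 7*4 + 1 = 29.
  i=3: a_3=8, p_3 = 8*181 + 25 = 1473, q_3 = 8*29 + 4 = 236.
  i=4: a_4=6, p_4 = 6*1473 + 181 = 9019, q_4 = 6*236 + 29 = 1445.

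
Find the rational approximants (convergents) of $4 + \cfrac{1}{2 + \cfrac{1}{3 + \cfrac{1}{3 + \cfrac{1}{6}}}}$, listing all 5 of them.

4/1, 9/2, 31/7, 102/23, 643/145

Using the convergent recurrence p_i = a_i*p_{i-1} + p_{i-2}, q_i = a_i*q_{i-1} + q_{i-2} with p_{-2}=0, p_{-1}=1, q_{-2}=1, q_{-1}=0:
  i=0: a_0=4, p_0 = 4*1 + 0 = 4, q_0 = 4*0 + 1 = 1.
  i=1: a_1=2, p_1 = 2*4 + 1 = 9, q_1 = 2*1 + 0 = 2.
  i=2: a_2=3, p_2 = 3*9 + 4 = 31, q_2 = 3*2 + 1 = 7.
  i=3: a_3=3, p_3 = 3*31 + 9 = 102, q_3 = 3*7 + 2 = 23.
  i=4: a_4=6, p_4 = 6*102 + 31 = 643, q_4 = 6*23 + 7 = 145.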